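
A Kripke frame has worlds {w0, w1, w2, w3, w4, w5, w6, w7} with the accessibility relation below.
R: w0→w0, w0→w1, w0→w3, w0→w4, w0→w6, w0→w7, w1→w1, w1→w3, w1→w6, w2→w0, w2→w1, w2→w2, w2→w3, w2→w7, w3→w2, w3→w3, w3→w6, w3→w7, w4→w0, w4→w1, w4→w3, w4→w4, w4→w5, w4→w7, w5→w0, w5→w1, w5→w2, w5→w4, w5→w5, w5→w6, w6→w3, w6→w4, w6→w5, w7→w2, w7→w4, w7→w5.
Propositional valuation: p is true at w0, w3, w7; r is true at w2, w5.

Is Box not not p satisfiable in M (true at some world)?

Recall that Box ψ holds at a world iff ψ holds at every accessible world, and Dia ψ holds iff ψ holds at some accessible world.
Let φ = Box not not p. Evaluate φ at each world:
  w0 (successors {w0, w1, w3, w4, w6, w7}): φ is false.
  w1 (successors {w1, w3, w6}): φ is false.
  w2 (successors {w0, w1, w2, w3, w7}): φ is false.
  w3 (successors {w2, w3, w6, w7}): φ is false.
  w4 (successors {w0, w1, w3, w4, w5, w7}): φ is false.
  w5 (successors {w0, w1, w2, w4, w5, w6}): φ is false.
  w6 (successors {w3, w4, w5}): φ is false.
  w7 (successors {w2, w4, w5}): φ is false.
For instance, at w6:
  At w6: Box not not p requires not not p at every successor {w3, w4, w5}.
    not not p fails at w4, so Box not not p is false at w6.

No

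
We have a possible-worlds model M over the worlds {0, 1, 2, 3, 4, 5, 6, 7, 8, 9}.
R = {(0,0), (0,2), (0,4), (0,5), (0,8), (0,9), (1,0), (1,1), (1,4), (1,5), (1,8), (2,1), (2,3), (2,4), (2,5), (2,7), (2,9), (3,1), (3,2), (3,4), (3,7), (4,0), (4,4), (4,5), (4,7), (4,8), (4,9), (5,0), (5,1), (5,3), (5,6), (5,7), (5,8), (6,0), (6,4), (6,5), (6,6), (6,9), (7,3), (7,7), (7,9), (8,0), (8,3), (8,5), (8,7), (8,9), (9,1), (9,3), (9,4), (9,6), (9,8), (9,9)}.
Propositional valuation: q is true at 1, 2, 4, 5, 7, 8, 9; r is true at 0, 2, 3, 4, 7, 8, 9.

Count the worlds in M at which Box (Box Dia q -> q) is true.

1

Let φ = Box (Box Dia q -> q). Evaluate φ at each world:
  0 (successors {0, 2, 4, 5, 8, 9}): φ is false.
  1 (successors {0, 1, 4, 5, 8}): φ is false.
  2 (successors {1, 3, 4, 5, 7, 9}): φ is false.
  3 (successors {1, 2, 4, 7}): φ is true.
  4 (successors {0, 4, 5, 7, 8, 9}): φ is false.
  5 (successors {0, 1, 3, 6, 7, 8}): φ is false.
  6 (successors {0, 4, 5, 6, 9}): φ is false.
  7 (successors {3, 7, 9}): φ is false.
  8 (successors {0, 3, 5, 7, 9}): φ is false.
  9 (successors {1, 3, 4, 6, 8, 9}): φ is false.
For instance, at 4:
  At 4: Box (Box Dia q -> q) requires Box Dia q -> q at every successor {0, 4, 5, 7, 8, 9}.
    Box Dia q -> q fails at 0, so Box (Box Dia q -> q) is false at 4.
      At 0: Box Dia q is true, q is false, so Box Dia q -> q is false.
Satisfying worlds: {3}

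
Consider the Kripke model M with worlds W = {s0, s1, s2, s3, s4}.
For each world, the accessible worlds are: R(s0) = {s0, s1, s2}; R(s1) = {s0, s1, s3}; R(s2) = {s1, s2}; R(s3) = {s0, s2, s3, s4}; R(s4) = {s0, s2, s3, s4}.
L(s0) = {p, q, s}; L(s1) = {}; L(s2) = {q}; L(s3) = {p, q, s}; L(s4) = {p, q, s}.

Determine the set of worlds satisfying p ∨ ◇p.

Let φ = p ∨ ◇p. Evaluate φ at each world:
  s0 (successors {s0, s1, s2}): φ is true.
  s1 (successors {s0, s1, s3}): φ is true.
  s2 (successors {s1, s2}): φ is false.
  s3 (successors {s0, s2, s3, s4}): φ is true.
  s4 (successors {s0, s2, s3, s4}): φ is true.
For instance, at s4:
  At s4: p is true, ◇p is true, so p ∨ ◇p is true.
    At s4: ◇p requires p at some successor in {s0, s2, s3, s4}.
      p holds at s0, so ◇p is true at s4.
Satisfying worlds: {s0, s1, s3, s4}

s0, s1, s3, s4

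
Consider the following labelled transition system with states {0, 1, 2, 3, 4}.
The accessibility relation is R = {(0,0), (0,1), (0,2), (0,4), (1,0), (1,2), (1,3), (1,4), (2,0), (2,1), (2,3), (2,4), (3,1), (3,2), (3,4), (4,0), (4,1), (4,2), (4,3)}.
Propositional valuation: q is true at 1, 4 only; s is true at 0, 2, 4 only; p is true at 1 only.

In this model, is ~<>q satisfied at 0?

No

At 0: <>q is true, so ~<>q is false.
  At 0: <>q requires q at some successor in {0, 1, 2, 4}.
    q holds at 1, so <>q is true at 0.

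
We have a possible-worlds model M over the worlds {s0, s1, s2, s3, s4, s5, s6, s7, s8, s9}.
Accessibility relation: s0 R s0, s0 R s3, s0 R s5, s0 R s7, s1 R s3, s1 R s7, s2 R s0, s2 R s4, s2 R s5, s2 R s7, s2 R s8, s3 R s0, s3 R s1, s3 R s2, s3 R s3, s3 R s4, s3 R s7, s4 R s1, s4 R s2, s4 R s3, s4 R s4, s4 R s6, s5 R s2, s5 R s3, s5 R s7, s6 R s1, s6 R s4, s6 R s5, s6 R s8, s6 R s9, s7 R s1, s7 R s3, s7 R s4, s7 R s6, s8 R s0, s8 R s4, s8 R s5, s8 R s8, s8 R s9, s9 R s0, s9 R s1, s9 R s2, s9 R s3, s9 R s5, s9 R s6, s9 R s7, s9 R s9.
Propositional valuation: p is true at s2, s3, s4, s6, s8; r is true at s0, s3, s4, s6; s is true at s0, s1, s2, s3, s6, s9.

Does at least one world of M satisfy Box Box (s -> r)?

Let φ = Box Box (s -> r). Evaluate φ at each world:
  s0 (successors {s0, s3, s5, s7}): φ is false.
  s1 (successors {s3, s7}): φ is false.
  s2 (successors {s0, s4, s5, s7, s8}): φ is false.
  s3 (successors {s0, s1, s2, s3, s4, s7}): φ is false.
  s4 (successors {s1, s2, s3, s4, s6}): φ is false.
  s5 (successors {s2, s3, s7}): φ is false.
  s6 (successors {s1, s4, s5, s8, s9}): φ is false.
  s7 (successors {s1, s3, s4, s6}): φ is false.
  s8 (successors {s0, s4, s5, s8, s9}): φ is false.
  s9 (successors {s0, s1, s2, s3, s5, s6, s7, s9}): φ is false.
For instance, at s0:
  At s0: Box Box (s -> r) requires Box (s -> r) at every successor {s0, s3, s5, s7}.
    Box (s -> r) fails at s3, so Box Box (s -> r) is false at s0.
      At s3: Box (s -> r) requires s -> r at every successor {s0, s1, s2, s3, s4, s7}.
        s -> r fails at s1, so Box (s -> r) is false at s3.

No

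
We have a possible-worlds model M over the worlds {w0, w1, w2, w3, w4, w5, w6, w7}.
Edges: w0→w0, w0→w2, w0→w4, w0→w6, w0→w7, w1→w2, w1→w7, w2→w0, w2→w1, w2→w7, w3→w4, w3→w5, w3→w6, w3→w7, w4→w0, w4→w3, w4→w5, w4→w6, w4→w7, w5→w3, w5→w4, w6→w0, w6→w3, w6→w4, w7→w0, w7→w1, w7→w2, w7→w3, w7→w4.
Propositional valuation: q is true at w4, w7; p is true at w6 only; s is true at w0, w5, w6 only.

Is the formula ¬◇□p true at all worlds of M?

Let φ = ¬◇□p. Evaluate φ at each world:
  w0 (successors {w0, w2, w4, w6, w7}): φ is true.
  w1 (successors {w2, w7}): φ is true.
  w2 (successors {w0, w1, w7}): φ is true.
  w3 (successors {w4, w5, w6, w7}): φ is true.
  w4 (successors {w0, w3, w5, w6, w7}): φ is true.
  w5 (successors {w3, w4}): φ is true.
  w6 (successors {w0, w3, w4}): φ is true.
  w7 (successors {w0, w1, w2, w3, w4}): φ is true.
For instance, at w7:
  At w7: ◇□p is false, so ¬◇□p is true.
    At w7: ◇□p requires □p at some successor in {w0, w1, w2, w3, w4}.
      At w0: □p is false.
      At w1: □p is false.
      At w2: □p is false.
      At w3: □p is false.
      At w4: □p is false.
    So ◇□p is false at w7.

Yes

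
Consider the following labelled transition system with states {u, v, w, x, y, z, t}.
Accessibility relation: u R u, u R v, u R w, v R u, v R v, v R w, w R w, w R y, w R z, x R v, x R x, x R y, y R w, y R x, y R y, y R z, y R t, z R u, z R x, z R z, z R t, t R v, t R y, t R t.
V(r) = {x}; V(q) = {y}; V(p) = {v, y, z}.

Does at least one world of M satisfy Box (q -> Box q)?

Yes

Let φ = Box (q -> Box q). Evaluate φ at each world:
  u (successors {u, v, w}): φ is true.
  v (successors {u, v, w}): φ is true.
  w (successors {w, y, z}): φ is false.
  x (successors {v, x, y}): φ is false.
  y (successors {w, x, y, z, t}): φ is false.
  z (successors {u, x, z, t}): φ is true.
  t (successors {v, y, t}): φ is false.
Detail at u (witness):
  At u: Box (q -> Box q) requires q -> Box q at every successor {u, v, w}.
      At u: q is false, Box q is false, so q -> Box q is true.
      At v: q is false, Box q is false, so q -> Box q is true.
      At w: q is false, Box q is false, so q -> Box q is true.
  So Box (q -> Box q) is true at u.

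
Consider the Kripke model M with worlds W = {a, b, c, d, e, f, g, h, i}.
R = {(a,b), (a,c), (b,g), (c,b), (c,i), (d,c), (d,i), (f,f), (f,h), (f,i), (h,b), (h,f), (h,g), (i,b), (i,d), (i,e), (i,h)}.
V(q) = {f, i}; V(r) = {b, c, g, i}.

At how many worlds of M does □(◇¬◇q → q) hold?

3

Recall that □ψ holds at a world iff ψ holds at every accessible world, and ◇ψ holds iff ψ holds at some accessible world.
Let φ = □(◇¬◇q → q). Evaluate φ at each world:
  a (successors {b, c}): φ is false.
  b (successors {g}): φ is true.
  c (successors {b, i}): φ is false.
  d (successors {c, i}): φ is false.
  e (successors ∅): φ is true.
  f (successors {f, h, i}): φ is false.
  g (successors ∅): φ is true.
  h (successors {b, f, g}): φ is false.
  i (successors {b, d, e, h}): φ is false.
For instance, at i:
  At i: □(◇¬◇q → q) requires ◇¬◇q → q at every successor {b, d, e, h}.
    ◇¬◇q → q fails at b, so □(◇¬◇q → q) is false at i.
      At b: ◇¬◇q is true, q is false, so ◇¬◇q → q is false.
Satisfying worlds: {b, e, g}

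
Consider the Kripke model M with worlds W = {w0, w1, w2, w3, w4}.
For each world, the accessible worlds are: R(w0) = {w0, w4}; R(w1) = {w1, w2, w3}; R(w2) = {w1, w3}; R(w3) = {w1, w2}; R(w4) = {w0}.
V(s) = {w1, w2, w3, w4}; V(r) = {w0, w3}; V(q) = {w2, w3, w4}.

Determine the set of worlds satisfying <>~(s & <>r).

w0, w1, w2, w4

Let φ = <>~(s & <>r). Evaluate φ at each world:
  w0 (successors {w0, w4}): φ is true.
  w1 (successors {w1, w2, w3}): φ is true.
  w2 (successors {w1, w3}): φ is true.
  w3 (successors {w1, w2}): φ is false.
  w4 (successors {w0}): φ is true.
For instance, at w3:
  At w3: <>~(s & <>r) requires ~(s & <>r) at some successor in {w1, w2}.
    At w1: ~(s & <>r) is false.
    At w2: ~(s & <>r) is false.
  So <>~(s & <>r) is false at w3.
Satisfying worlds: {w0, w1, w2, w4}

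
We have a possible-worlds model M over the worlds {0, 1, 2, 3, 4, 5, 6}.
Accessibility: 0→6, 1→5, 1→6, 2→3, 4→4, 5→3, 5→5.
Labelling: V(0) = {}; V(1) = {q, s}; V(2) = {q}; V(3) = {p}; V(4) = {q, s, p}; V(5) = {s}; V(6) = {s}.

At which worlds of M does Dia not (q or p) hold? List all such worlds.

0, 1, 5

Let φ = Dia not (q or p). Evaluate φ at each world:
  0 (successors {6}): φ is true.
  1 (successors {5, 6}): φ is true.
  2 (successors {3}): φ is false.
  3 (successors ∅): φ is false.
  4 (successors {4}): φ is false.
  5 (successors {3, 5}): φ is true.
  6 (successors ∅): φ is false.
For instance, at 4:
  At 4: Dia not (q or p) requires not (q or p) at some successor in {4}.
    At 4: not (q or p) is false.
  So Dia not (q or p) is false at 4.
Satisfying worlds: {0, 1, 5}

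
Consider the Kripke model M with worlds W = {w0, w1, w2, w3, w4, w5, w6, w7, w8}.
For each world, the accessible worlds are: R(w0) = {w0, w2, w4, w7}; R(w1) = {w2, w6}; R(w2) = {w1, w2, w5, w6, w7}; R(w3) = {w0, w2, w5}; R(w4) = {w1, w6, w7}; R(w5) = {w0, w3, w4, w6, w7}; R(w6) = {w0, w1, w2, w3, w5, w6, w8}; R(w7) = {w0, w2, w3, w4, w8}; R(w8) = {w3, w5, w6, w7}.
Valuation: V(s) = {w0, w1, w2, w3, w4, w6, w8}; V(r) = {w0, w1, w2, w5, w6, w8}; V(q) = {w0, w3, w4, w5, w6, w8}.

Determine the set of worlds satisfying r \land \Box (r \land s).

Let φ = r \land \Box (r \land s). Evaluate φ at each world:
  w0 (successors {w0, w2, w4, w7}): φ is false.
  w1 (successors {w2, w6}): φ is true.
  w2 (successors {w1, w2, w5, w6, w7}): φ is false.
  w3 (successors {w0, w2, w5}): φ is false.
  w4 (successors {w1, w6, w7}): φ is false.
  w5 (successors {w0, w3, w4, w6, w7}): φ is false.
  w6 (successors {w0, w1, w2, w3, w5, w6, w8}): φ is false.
  w7 (successors {w0, w2, w3, w4, w8}): φ is false.
  w8 (successors {w3, w5, w6, w7}): φ is false.
For instance, at w3:
  At w3: r is false, \Box (r \land s) is false, so r \land \Box (r \land s) is false.
    At w3: \Box (r \land s) requires r \land s at every successor {w0, w2, w5}.
      r \land s fails at w5, so \Box (r \land s) is false at w3.
Satisfying worlds: {w1}

w1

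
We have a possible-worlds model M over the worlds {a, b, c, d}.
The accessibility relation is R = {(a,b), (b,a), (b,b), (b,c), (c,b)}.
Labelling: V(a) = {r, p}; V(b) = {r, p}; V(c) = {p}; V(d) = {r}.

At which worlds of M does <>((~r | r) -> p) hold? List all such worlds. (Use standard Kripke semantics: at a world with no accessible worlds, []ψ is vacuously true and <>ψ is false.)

a, b, c

Let φ = <>((~r | r) -> p). Evaluate φ at each world:
  a (successors {b}): φ is true.
  b (successors {a, b, c}): φ is true.
  c (successors {b}): φ is true.
  d (successors ∅): φ is false.
For instance, at a:
  At a: <>((~r | r) -> p) requires (~r | r) -> p at some successor in {b}.
    (~r | r) -> p holds at b, so <>((~r | r) -> p) is true at a.
Satisfying worlds: {a, b, c}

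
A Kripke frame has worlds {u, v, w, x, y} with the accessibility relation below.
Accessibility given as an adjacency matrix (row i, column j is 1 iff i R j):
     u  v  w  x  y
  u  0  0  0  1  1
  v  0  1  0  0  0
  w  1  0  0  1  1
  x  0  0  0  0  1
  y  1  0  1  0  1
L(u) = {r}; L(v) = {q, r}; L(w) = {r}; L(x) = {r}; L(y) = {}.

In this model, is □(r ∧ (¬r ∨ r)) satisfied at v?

Recall that □ψ holds at a world iff ψ holds at every accessible world, and ◇ψ holds iff ψ holds at some accessible world.
At v: □(r ∧ (¬r ∨ r)) requires r ∧ (¬r ∨ r) at every successor {v}.
  At v: r ∧ (¬r ∨ r) is true.
So □(r ∧ (¬r ∨ r)) is true at v.

Yes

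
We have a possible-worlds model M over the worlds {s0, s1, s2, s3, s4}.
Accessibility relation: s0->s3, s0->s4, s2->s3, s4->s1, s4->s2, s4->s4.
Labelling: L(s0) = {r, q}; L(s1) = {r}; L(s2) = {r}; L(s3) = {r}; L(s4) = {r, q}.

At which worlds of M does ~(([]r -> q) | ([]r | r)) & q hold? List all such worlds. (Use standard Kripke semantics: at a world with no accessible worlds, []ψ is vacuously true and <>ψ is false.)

none

Let φ = ~(([]r -> q) | ([]r | r)) & q. Evaluate φ at each world:
  s0 (successors {s3, s4}): φ is false.
  s1 (successors ∅): φ is false.
  s2 (successors {s3}): φ is false.
  s3 (successors ∅): φ is false.
  s4 (successors {s1, s2, s4}): φ is false.
For instance, at s4:
  At s4: ~(([]r -> q) | ([]r | r)) is false, q is true, so ~(([]r -> q) | ([]r | r)) & q is false.
    At s4: ([]r -> q) | ([]r | r) is true, so ~(([]r -> q) | ([]r | r)) is false.
      At s4: []r -> q is true, []r | r is true, so ([]r -> q) | ([]r | r) is true.
Satisfying worlds: none.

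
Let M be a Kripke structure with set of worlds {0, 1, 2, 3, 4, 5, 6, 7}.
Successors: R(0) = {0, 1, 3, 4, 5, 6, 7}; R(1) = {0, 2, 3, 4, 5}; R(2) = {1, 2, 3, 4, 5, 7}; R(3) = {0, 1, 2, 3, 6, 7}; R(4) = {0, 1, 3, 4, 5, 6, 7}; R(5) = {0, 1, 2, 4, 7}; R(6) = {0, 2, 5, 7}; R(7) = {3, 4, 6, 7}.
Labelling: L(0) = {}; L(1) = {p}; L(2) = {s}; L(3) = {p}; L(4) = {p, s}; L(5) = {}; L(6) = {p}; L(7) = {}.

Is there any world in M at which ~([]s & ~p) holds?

Let φ = ~([]s & ~p). Evaluate φ at each world:
  0 (successors {0, 1, 3, 4, 5, 6, 7}): φ is true.
  1 (successors {0, 2, 3, 4, 5}): φ is true.
  2 (successors {1, 2, 3, 4, 5, 7}): φ is true.
  3 (successors {0, 1, 2, 3, 6, 7}): φ is true.
  4 (successors {0, 1, 3, 4, 5, 6, 7}): φ is true.
  5 (successors {0, 1, 2, 4, 7}): φ is true.
  6 (successors {0, 2, 5, 7}): φ is true.
  7 (successors {3, 4, 6, 7}): φ is true.
Detail at 0 (witness):
  At 0: []s & ~p is false, so ~([]s & ~p) is true.
    At 0: []s is false, ~p is true, so []s & ~p is false.
      At 0: []s requires s at every successor {0, 1, 3, 4, 5, 6, 7}.
        s fails at 0, so []s is false at 0.

Yes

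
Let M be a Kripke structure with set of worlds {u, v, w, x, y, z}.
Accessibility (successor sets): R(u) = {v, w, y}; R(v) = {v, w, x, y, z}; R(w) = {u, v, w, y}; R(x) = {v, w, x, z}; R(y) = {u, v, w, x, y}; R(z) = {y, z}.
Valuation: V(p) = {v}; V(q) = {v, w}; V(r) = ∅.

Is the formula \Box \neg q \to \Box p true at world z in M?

No

At z: \Box \neg q is true, \Box p is false, so \Box \neg q \to \Box p is false.
  At z: \Box \neg q requires \neg q at every successor {y, z}.
    At y: \neg q is true.
    At z: \neg q is true.
  So \Box \neg q is true at z.
  At z: \Box p requires p at every successor {y, z}.
    p fails at y, so \Box p is false at z.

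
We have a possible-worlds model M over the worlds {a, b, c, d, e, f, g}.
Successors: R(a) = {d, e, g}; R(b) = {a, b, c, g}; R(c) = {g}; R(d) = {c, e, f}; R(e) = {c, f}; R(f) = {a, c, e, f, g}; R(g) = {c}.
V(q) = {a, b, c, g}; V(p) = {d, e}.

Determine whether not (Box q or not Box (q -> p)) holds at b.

No

At b: Box q or not Box (q -> p) is true, so not (Box q or not Box (q -> p)) is false.
  At b: Box q is true, not Box (q -> p) is true, so Box q or not Box (q -> p) is true.
    At b: Box q requires q at every successor {a, b, c, g}.
      At a: q is true.
      At b: q is true.
      At c: q is true.
      At g: q is true.
    So Box q is true at b.
    At b: Box (q -> p) is false, so not Box (q -> p) is true.
      At b: Box (q -> p) requires q -> p at every successor {a, b, c, g}.
        q -> p fails at a, so Box (q -> p) is false at b.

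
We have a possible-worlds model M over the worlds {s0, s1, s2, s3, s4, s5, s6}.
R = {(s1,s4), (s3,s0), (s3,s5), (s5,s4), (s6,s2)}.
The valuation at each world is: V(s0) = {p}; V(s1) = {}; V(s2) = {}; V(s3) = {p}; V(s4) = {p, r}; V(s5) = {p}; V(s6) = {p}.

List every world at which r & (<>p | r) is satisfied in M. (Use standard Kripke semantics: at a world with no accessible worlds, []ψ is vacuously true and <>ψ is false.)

s4

Recall that <>ψ holds at a world iff ψ holds at some accessible world.
Let φ = r & (<>p | r). Evaluate φ at each world:
  s0 (successors ∅): φ is false.
  s1 (successors {s4}): φ is false.
  s2 (successors ∅): φ is false.
  s3 (successors {s0, s5}): φ is false.
  s4 (successors ∅): φ is true.
  s5 (successors {s4}): φ is false.
  s6 (successors {s2}): φ is false.
For instance, at s1:
  At s1: r is false, <>p | r is true, so r & (<>p | r) is false.
    At s1: <>p is true, r is false, so <>p | r is true.
      At s1: <>p requires p at some successor in {s4}.
        p holds at s4, so <>p is true at s1.
Satisfying worlds: {s4}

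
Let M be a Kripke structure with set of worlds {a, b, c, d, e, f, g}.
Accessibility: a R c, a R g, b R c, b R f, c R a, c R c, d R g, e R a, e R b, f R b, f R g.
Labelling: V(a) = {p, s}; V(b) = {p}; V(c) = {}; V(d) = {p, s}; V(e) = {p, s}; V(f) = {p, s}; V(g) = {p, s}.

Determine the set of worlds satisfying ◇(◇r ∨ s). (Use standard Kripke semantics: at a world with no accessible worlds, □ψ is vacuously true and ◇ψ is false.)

Let φ = ◇(◇r ∨ s). Evaluate φ at each world:
  a (successors {c, g}): φ is true.
  b (successors {c, f}): φ is true.
  c (successors {a, c}): φ is true.
  d (successors {g}): φ is true.
  e (successors {a, b}): φ is true.
  f (successors {b, g}): φ is true.
  g (successors ∅): φ is false.
For instance, at b:
  At b: ◇(◇r ∨ s) requires ◇r ∨ s at some successor in {c, f}.
    ◇r ∨ s holds at f, so ◇(◇r ∨ s) is true at b.
      At f: ◇r is false, s is true, so ◇r ∨ s is true.
Satisfying worlds: {a, b, c, d, e, f}

a, b, c, d, e, f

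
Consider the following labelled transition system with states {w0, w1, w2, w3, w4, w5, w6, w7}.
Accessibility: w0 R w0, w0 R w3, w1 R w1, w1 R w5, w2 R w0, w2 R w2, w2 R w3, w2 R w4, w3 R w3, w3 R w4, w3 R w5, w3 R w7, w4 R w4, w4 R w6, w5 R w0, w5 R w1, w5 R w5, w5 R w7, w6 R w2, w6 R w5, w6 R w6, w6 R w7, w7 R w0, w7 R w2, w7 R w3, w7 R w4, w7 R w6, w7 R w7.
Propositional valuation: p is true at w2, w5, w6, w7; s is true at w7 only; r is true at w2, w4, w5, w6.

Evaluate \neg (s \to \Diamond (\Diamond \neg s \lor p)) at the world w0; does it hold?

At w0: s \to \Diamond (\Diamond \neg s \lor p) is true, so \neg (s \to \Diamond (\Diamond \neg s \lor p)) is false.
  At w0: s is false, \Diamond (\Diamond \neg s \lor p) is true, so s \to \Diamond (\Diamond \neg s \lor p) is true.
    At w0: \Diamond (\Diamond \neg s \lor p) requires \Diamond \neg s \lor p at some successor in {w0, w3}.
      \Diamond \neg s \lor p holds at w0, so \Diamond (\Diamond \neg s \lor p) is true at w0.

No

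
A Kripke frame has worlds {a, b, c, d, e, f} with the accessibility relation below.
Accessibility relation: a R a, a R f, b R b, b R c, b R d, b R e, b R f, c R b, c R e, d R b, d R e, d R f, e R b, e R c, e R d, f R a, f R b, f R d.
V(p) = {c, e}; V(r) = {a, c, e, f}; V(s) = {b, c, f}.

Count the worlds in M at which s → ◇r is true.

6

Let φ = s → ◇r. Evaluate φ at each world:
  a (successors {a, f}): φ is true.
  b (successors {b, c, d, e, f}): φ is true.
  c (successors {b, e}): φ is true.
  d (successors {b, e, f}): φ is true.
  e (successors {b, c, d}): φ is true.
  f (successors {a, b, d}): φ is true.
For instance, at c:
  At c: s is true, ◇r is true, so s → ◇r is true.
    At c: ◇r requires r at some successor in {b, e}.
      r holds at e, so ◇r is true at c.
Satisfying worlds: {a, b, c, d, e, f}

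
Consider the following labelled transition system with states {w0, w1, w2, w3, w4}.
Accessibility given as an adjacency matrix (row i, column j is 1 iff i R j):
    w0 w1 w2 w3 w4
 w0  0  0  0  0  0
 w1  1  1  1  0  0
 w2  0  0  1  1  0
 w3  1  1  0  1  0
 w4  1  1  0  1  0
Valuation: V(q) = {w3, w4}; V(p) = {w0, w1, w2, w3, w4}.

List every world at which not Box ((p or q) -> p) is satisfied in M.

Recall that Box ψ holds at a world iff ψ holds at every accessible world, and Dia ψ holds iff ψ holds at some accessible world.
Let φ = not Box ((p or q) -> p). Evaluate φ at each world:
  w0 (successors ∅): φ is false.
  w1 (successors {w0, w1, w2}): φ is false.
  w2 (successors {w2, w3}): φ is false.
  w3 (successors {w0, w1, w3}): φ is false.
  w4 (successors {w0, w1, w3}): φ is false.
For instance, at w1:
  At w1: Box ((p or q) -> p) is true, so not Box ((p or q) -> p) is false.
    At w1: Box ((p or q) -> p) requires (p or q) -> p at every successor {w0, w1, w2}.
      At w0: (p or q) -> p is true.
      At w1: (p or q) -> p is true.
      At w2: (p or q) -> p is true.
    So Box ((p or q) -> p) is true at w1.
Satisfying worlds: none.

none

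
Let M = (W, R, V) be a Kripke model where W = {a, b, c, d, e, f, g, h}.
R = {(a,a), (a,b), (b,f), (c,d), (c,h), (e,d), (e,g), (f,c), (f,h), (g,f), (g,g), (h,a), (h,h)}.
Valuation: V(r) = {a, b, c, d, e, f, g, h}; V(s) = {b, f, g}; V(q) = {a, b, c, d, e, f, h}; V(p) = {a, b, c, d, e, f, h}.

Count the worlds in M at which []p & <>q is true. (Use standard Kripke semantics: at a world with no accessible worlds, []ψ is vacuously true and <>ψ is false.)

5

Recall that []ψ holds at a world iff ψ holds at every accessible world, and <>ψ holds iff ψ holds at some accessible world.
Let φ = []p & <>q. Evaluate φ at each world:
  a (successors {a, b}): φ is true.
  b (successors {f}): φ is true.
  c (successors {d, h}): φ is true.
  d (successors ∅): φ is false.
  e (successors {d, g}): φ is false.
  f (successors {c, h}): φ is true.
  g (successors {f, g}): φ is false.
  h (successors {a, h}): φ is true.
For instance, at c:
  At c: []p is true, <>q is true, so []p & <>q is true.
    At c: []p requires p at every successor {d, h}.
      At d: p is true.
      At h: p is true.
    So []p is true at c.
    At c: <>q requires q at some successor in {d, h}.
      q holds at d, so <>q is true at c.
Satisfying worlds: {a, b, c, f, h}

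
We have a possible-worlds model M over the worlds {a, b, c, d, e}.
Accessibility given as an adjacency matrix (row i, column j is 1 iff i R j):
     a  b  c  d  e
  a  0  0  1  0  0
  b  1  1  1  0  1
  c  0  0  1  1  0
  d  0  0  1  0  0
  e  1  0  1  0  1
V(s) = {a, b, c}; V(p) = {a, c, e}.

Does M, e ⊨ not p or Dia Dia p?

Recall that Dia ψ holds at a world iff ψ holds at some accessible world.
At e: not p is false, Dia Dia p is true, so not p or Dia Dia p is true.
  At e: Dia Dia p requires Dia p at some successor in {a, c, e}.
    Dia p holds at a, so Dia Dia p is true at e.
      At a: Dia p requires p at some successor in {c}.
        p holds at c, so Dia p is true at a.

Yes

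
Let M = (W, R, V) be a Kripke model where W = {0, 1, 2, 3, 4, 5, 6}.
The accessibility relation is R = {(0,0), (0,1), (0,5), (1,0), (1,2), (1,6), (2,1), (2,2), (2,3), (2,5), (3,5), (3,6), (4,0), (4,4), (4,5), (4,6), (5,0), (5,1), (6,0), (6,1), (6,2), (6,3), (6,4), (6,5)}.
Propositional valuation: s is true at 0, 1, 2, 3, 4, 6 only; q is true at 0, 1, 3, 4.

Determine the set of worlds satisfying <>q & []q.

Let φ = <>q & []q. Evaluate φ at each world:
  0 (successors {0, 1, 5}): φ is false.
  1 (successors {0, 2, 6}): φ is false.
  2 (successors {1, 2, 3, 5}): φ is false.
  3 (successors {5, 6}): φ is false.
  4 (successors {0, 4, 5, 6}): φ is false.
  5 (successors {0, 1}): φ is true.
  6 (successors {0, 1, 2, 3, 4, 5}): φ is false.
For instance, at 0:
  At 0: <>q is true, []q is false, so <>q & []q is false.
    At 0: <>q requires q at some successor in {0, 1, 5}.
      q holds at 0, so <>q is true at 0.
    At 0: []q requires q at every successor {0, 1, 5}.
      q fails at 5, so []q is false at 0.
Satisfying worlds: {5}

5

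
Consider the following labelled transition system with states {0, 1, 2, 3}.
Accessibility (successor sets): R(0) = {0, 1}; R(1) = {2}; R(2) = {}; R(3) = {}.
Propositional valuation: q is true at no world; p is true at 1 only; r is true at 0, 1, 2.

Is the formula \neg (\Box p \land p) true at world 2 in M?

Recall that \Box ψ holds at a world iff ψ holds at every accessible world, and \Diamond ψ holds iff ψ holds at some accessible world.
At 2: \Box p \land p is false, so \neg (\Box p \land p) is true.
  At 2: \Box p is true, p is false, so \Box p \land p is false.
    At 2: no accessible worlds, so \Box p holds vacuously.

Yes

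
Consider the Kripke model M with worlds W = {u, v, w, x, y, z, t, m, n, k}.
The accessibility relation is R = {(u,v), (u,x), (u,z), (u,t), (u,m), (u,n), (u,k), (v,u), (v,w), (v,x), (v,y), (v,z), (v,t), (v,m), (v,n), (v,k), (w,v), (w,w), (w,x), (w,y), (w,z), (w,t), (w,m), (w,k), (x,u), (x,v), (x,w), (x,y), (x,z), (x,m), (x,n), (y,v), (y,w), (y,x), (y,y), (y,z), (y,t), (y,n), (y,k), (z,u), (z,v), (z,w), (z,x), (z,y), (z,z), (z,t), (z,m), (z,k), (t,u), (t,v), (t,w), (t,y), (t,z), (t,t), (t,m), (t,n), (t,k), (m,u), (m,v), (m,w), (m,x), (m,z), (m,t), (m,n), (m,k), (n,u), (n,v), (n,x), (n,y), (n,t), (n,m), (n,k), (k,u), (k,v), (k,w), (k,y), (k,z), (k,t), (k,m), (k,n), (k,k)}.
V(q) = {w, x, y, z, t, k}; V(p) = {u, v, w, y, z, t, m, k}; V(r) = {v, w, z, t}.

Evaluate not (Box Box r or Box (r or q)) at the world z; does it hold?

Yes

At z: Box Box r or Box (r or q) is false, so not (Box Box r or Box (r or q)) is true.
  At z: Box Box r is false, Box (r or q) is false, so Box Box r or Box (r or q) is false.
    At z: Box Box r requires Box r at every successor {u, v, w, x, y, z, t, m, k}.
      Box r fails at u, so Box Box r is false at z.
    At z: Box (r or q) requires r or q at every successor {u, v, w, x, y, z, t, m, k}.
      r or q fails at u, so Box (r or q) is false at z.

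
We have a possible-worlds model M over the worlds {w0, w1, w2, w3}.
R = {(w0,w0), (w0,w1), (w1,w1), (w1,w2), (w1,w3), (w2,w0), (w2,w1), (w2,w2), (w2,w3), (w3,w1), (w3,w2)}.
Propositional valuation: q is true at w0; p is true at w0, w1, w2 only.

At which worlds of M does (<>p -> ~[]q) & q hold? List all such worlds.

w0

Let φ = (<>p -> ~[]q) & q. Evaluate φ at each world:
  w0 (successors {w0, w1}): φ is true.
  w1 (successors {w1, w2, w3}): φ is false.
  w2 (successors {w0, w1, w2, w3}): φ is false.
  w3 (successors {w1, w2}): φ is false.
For instance, at w3:
  At w3: <>p -> ~[]q is true, q is false, so (<>p -> ~[]q) & q is false.
    At w3: <>p is true, ~[]q is true, so <>p -> ~[]q is true.
      At w3: <>p requires p at some successor in {w1, w2}.
        p holds at w1, so <>p is true at w3.
      At w3: []q is false, so ~[]q is true.
Satisfying worlds: {w0}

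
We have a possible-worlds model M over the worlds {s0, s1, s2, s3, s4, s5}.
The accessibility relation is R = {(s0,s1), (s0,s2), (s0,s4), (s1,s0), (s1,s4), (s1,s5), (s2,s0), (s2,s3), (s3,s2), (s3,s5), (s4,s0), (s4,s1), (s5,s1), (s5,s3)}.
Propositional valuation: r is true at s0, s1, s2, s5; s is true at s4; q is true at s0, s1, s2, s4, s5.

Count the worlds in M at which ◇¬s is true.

Let φ = ◇¬s. Evaluate φ at each world:
  s0 (successors {s1, s2, s4}): φ is true.
  s1 (successors {s0, s4, s5}): φ is true.
  s2 (successors {s0, s3}): φ is true.
  s3 (successors {s2, s5}): φ is true.
  s4 (successors {s0, s1}): φ is true.
  s5 (successors {s1, s3}): φ is true.
For instance, at s3:
  At s3: ◇¬s requires ¬s at some successor in {s2, s5}.
    ¬s holds at s2, so ◇¬s is true at s3.
Satisfying worlds: {s0, s1, s2, s3, s4, s5}

6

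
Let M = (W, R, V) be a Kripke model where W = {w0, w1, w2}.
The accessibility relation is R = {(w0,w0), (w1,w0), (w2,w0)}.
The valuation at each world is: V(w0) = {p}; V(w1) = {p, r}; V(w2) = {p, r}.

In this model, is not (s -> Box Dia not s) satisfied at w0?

At w0: s -> Box Dia not s is true, so not (s -> Box Dia not s) is false.
  At w0: s is false, Box Dia not s is true, so s -> Box Dia not s is true.
    At w0: Box Dia not s requires Dia not s at every successor {w0}.
      At w0: Dia not s is true.
    So Box Dia not s is true at w0.

No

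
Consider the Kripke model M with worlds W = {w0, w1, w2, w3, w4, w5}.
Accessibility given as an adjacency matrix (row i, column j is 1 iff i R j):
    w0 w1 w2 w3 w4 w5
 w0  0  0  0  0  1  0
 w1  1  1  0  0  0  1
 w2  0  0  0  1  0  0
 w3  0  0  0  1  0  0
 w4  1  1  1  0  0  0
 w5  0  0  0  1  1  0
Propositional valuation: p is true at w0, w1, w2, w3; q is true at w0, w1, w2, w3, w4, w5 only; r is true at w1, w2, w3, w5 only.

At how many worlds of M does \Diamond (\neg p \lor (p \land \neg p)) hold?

Let φ = \Diamond (\neg p \lor (p \land \neg p)). Evaluate φ at each world:
  w0 (successors {w4}): φ is true.
  w1 (successors {w0, w1, w5}): φ is true.
  w2 (successors {w3}): φ is false.
  w3 (successors {w3}): φ is false.
  w4 (successors {w0, w1, w2}): φ is false.
  w5 (successors {w3, w4}): φ is true.
For instance, at w2:
  At w2: \Diamond (\neg p \lor (p \land \neg p)) requires \neg p \lor (p \land \neg p) at some successor in {w3}.
    At w3: \neg p \lor (p \land \neg p) is false.
  So \Diamond (\neg p \lor (p \land \neg p)) is false at w2.
Satisfying worlds: {w0, w1, w5}

3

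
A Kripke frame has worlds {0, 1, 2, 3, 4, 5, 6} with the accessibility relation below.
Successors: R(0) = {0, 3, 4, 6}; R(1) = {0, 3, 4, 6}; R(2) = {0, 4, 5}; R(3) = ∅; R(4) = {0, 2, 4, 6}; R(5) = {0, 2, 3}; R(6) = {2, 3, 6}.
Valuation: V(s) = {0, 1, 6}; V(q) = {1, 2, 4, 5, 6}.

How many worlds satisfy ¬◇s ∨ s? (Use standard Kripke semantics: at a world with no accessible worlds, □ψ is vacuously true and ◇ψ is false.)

Let φ = ¬◇s ∨ s. Evaluate φ at each world:
  0 (successors {0, 3, 4, 6}): φ is true.
  1 (successors {0, 3, 4, 6}): φ is true.
  2 (successors {0, 4, 5}): φ is false.
  3 (successors ∅): φ is true.
  4 (successors {0, 2, 4, 6}): φ is false.
  5 (successors {0, 2, 3}): φ is false.
  6 (successors {2, 3, 6}): φ is true.
For instance, at 4:
  At 4: ¬◇s is false, s is false, so ¬◇s ∨ s is false.
    At 4: ◇s is true, so ¬◇s is false.
      At 4: ◇s requires s at some successor in {0, 2, 4, 6}.
        s holds at 0, so ◇s is true at 4.
Satisfying worlds: {0, 1, 3, 6}

4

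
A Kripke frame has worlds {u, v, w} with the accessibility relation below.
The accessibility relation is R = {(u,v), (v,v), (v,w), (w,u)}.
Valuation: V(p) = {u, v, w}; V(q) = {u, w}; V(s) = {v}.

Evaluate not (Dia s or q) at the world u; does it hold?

Recall that Dia ψ holds at a world iff ψ holds at some accessible world.
At u: Dia s or q is true, so not (Dia s or q) is false.
  At u: Dia s is true, q is true, so Dia s or q is true.
    At u: Dia s requires s at some successor in {v}.
      s holds at v, so Dia s is true at u.

No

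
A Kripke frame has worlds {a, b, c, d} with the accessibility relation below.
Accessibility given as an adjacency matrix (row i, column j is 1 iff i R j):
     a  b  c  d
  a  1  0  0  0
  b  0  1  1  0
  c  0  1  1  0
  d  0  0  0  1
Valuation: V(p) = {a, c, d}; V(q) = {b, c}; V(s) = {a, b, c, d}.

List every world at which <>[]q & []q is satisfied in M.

Recall that []ψ holds at a world iff ψ holds at every accessible world, and <>ψ holds iff ψ holds at some accessible world.
Let φ = <>[]q & []q. Evaluate φ at each world:
  a (successors {a}): φ is false.
  b (successors {b, c}): φ is true.
  c (successors {b, c}): φ is true.
  d (successors {d}): φ is false.
For instance, at c:
  At c: <>[]q is true, []q is true, so <>[]q & []q is true.
    At c: <>[]q requires []q at some successor in {b, c}.
      []q holds at b, so <>[]q is true at c.
    At c: []q requires q at every successor {b, c}.
      At b: q is true.
      At c: q is true.
    So []q is true at c.
Satisfying worlds: {b, c}

b, c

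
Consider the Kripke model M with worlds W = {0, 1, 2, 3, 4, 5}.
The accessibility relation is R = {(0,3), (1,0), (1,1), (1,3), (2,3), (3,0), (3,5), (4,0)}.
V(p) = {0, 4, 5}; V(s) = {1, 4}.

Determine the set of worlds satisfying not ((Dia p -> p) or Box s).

1, 3

Let φ = not ((Dia p -> p) or Box s). Evaluate φ at each world:
  0 (successors {3}): φ is false.
  1 (successors {0, 1, 3}): φ is true.
  2 (successors {3}): φ is false.
  3 (successors {0, 5}): φ is true.
  4 (successors {0}): φ is false.
  5 (successors ∅): φ is false.
For instance, at 2:
  At 2: (Dia p -> p) or Box s is true, so not ((Dia p -> p) or Box s) is false.
    At 2: Dia p -> p is true, Box s is false, so (Dia p -> p) or Box s is true.
      At 2: Dia p is false, p is false, so Dia p -> p is true.
      At 2: Box s requires s at every successor {3}.
        s fails at 3, so Box s is false at 2.
Satisfying worlds: {1, 3}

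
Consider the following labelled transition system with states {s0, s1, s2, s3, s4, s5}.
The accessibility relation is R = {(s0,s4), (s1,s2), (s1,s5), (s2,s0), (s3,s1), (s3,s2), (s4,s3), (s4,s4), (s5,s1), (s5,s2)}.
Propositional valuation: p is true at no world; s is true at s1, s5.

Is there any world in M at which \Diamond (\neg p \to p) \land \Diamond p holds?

Let φ = \Diamond (\neg p \to p) \land \Diamond p. Evaluate φ at each world:
  s0 (successors {s4}): φ is false.
  s1 (successors {s2, s5}): φ is false.
  s2 (successors {s0}): φ is false.
  s3 (successors {s1, s2}): φ is false.
  s4 (successors {s3, s4}): φ is false.
  s5 (successors {s1, s2}): φ is false.
For instance, at s0:
  At s0: \Diamond (\neg p \to p) is false, \Diamond p is false, so \Diamond (\neg p \to p) \land \Diamond p is false.
    At s0: \Diamond (\neg p \to p) requires \neg p \to p at some successor in {s4}.
      At s4: \neg p \to p is false.
    So \Diamond (\neg p \to p) is false at s0.
    At s0: \Diamond p requires p at some successor in {s4}.
      At s4: p is false.
    So \Diamond p is false at s0.

No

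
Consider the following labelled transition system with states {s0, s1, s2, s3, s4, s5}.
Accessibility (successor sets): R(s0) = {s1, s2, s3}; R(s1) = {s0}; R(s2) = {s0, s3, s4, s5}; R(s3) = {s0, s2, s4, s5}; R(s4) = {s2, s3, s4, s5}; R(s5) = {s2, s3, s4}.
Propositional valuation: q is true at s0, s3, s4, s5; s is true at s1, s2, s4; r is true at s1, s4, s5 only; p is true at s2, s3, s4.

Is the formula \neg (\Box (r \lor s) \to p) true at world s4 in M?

No

At s4: \Box (r \lor s) \to p is true, so \neg (\Box (r \lor s) \to p) is false.
  At s4: \Box (r \lor s) is false, p is true, so \Box (r \lor s) \to p is true.
    At s4: \Box (r \lor s) requires r \lor s at every successor {s2, s3, s4, s5}.
      r \lor s fails at s3, so \Box (r \lor s) is false at s4.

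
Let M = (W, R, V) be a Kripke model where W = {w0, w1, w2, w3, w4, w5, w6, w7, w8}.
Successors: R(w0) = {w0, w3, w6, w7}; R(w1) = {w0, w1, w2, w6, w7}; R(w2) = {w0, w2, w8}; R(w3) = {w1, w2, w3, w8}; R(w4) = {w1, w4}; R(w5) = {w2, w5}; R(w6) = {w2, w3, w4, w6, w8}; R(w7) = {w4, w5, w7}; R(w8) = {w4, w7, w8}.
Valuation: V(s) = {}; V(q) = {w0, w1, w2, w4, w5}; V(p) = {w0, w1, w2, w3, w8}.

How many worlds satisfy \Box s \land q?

Let φ = \Box s \land q. Evaluate φ at each world:
  w0 (successors {w0, w3, w6, w7}): φ is false.
  w1 (successors {w0, w1, w2, w6, w7}): φ is false.
  w2 (successors {w0, w2, w8}): φ is false.
  w3 (successors {w1, w2, w3, w8}): φ is false.
  w4 (successors {w1, w4}): φ is false.
  w5 (successors {w2, w5}): φ is false.
  w6 (successors {w2, w3, w4, w6, w8}): φ is false.
  w7 (successors {w4, w5, w7}): φ is false.
  w8 (successors {w4, w7, w8}): φ is false.
For instance, at w1:
  At w1: \Box s is false, q is true, so \Box s \land q is false.
    At w1: \Box s requires s at every successor {w0, w1, w2, w6, w7}.
      s fails at w0, so \Box s is false at w1.
Satisfying worlds: none.

0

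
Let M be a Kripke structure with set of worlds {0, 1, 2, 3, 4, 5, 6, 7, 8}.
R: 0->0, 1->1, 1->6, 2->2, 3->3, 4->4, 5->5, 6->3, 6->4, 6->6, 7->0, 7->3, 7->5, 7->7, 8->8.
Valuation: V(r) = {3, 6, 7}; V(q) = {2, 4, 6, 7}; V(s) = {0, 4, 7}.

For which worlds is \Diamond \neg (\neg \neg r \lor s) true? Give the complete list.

Recall that \Diamond ψ holds at a world iff ψ holds at some accessible world.
Let φ = \Diamond \neg (\neg \neg r \lor s). Evaluate φ at each world:
  0 (successors {0}): φ is false.
  1 (successors {1, 6}): φ is true.
  2 (successors {2}): φ is true.
  3 (successors {3}): φ is false.
  4 (successors {4}): φ is false.
  5 (successors {5}): φ is true.
  6 (successors {3, 4, 6}): φ is false.
  7 (successors {0, 3, 5, 7}): φ is true.
  8 (successors {8}): φ is true.
For instance, at 7:
  At 7: \Diamond \neg (\neg \neg r \lor s) requires \neg (\neg \neg r \lor s) at some successor in {0, 3, 5, 7}.
    \neg (\neg \neg r \lor s) holds at 5, so \Diamond \neg (\neg \neg r \lor s) is true at 7.
Satisfying worlds: {1, 2, 5, 7, 8}

1, 2, 5, 7, 8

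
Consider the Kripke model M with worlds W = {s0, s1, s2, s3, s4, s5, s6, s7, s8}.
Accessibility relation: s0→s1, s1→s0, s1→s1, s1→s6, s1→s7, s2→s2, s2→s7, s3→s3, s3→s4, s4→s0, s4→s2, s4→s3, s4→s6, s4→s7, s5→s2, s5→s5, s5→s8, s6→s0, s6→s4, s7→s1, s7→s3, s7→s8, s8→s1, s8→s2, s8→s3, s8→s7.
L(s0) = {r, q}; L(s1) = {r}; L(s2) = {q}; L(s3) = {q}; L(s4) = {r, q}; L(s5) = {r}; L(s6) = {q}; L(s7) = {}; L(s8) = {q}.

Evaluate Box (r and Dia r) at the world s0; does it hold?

Yes

At s0: Box (r and Dia r) requires r and Dia r at every successor {s1}.
    At s1: r is true, Dia r is true, so r and Dia r is true.
      At s1: Dia r requires r at some successor in {s0, s1, s6, s7}.
        r holds at s0, so Dia r is true at s1.
So Box (r and Dia r) is true at s0.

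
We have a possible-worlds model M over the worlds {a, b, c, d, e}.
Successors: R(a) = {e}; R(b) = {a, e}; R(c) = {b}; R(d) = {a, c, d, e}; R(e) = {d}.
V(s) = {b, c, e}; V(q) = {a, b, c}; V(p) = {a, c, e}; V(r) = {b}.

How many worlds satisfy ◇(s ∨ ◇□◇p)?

Let φ = ◇(s ∨ ◇□◇p). Evaluate φ at each world:
  a (successors {e}): φ is true.
  b (successors {a, e}): φ is true.
  c (successors {b}): φ is true.
  d (successors {a, c, d, e}): φ is true.
  e (successors {d}): φ is true.
For instance, at d:
  At d: ◇(s ∨ ◇□◇p) requires s ∨ ◇□◇p at some successor in {a, c, d, e}.
    s ∨ ◇□◇p holds at a, so ◇(s ∨ ◇□◇p) is true at d.
      At a: s is false, ◇□◇p is true, so s ∨ ◇□◇p is true.
Satisfying worlds: {a, b, c, d, e}

5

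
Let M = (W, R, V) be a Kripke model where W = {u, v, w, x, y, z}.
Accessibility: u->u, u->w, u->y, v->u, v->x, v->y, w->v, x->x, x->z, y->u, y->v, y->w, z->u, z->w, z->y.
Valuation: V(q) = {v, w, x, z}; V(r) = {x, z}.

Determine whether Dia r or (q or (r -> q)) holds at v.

Yes

At v: Dia r is true, q or (r -> q) is true, so Dia r or (q or (r -> q)) is true.
  At v: Dia r requires r at some successor in {u, x, y}.
    r holds at x, so Dia r is true at v.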